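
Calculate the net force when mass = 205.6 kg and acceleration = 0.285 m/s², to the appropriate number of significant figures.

58.6 N

net force = 205.6 kg × 0.285 m/s² = 58.596 N.
205.6 has 4 significant figures; 0.285 has 3.
Division/multiplication keeps the fewest: 3 significant figures.
Rounded: 58.6 N.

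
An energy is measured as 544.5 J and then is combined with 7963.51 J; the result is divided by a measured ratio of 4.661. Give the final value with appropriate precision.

544.5 J + 7963.51 J = 8508.01 J; the sum is limited to 1 decimal place (5 s.f.).
Carrying full precision, 8508.01 ÷ 4.661 = 1825.36151041… J; 4.661 has 4 s.f., so the result keeps min(5, 4) = 4 s.f.
Rounded to 4 significant figures: 1.825 × 10³ J.

1.825 × 10³ J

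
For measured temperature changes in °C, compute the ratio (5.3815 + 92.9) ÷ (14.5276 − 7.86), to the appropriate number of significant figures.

5.3815 + 92.9 = 98.2815, limited to 1 d.p. → 3 s.f.; 14.5276 − 7.86 = 6.6676, limited to 2 d.p. → 3 s.f.
Carrying full precision, 98.2815 ÷ 6.6676 = 14.7401613774…; keep min(3, 3) = 3 s.f.
Rounded to 3 significant figures: 14.7.

14.7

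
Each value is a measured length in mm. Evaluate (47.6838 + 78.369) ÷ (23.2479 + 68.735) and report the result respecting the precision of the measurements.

47.6838 + 78.369 = 126.0528, limited to 3 d.p. → 6 s.f.; 23.2479 + 68.735 = 91.9829, limited to 3 d.p. → 5 s.f.
Carrying full precision, 126.0528 ÷ 91.9829 = 1.37039384494…; keep min(6, 5) = 5 s.f.
Rounded to 5 significant figures: 1.3704.

1.3704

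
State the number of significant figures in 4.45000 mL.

4.45000: trailing zeros after a decimal point are significant.

6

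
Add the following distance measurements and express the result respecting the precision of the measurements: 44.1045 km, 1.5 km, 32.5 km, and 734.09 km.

812.2 km

44.1045 km + 1.5 km + 32.5 km + 734.09 km = 812.1945 km.
Addition/subtraction keeps the fewest decimal places: 44.1045 → 4 decimal places, 1.5 → 1 decimal place, 32.5 → 1 decimal place, 734.09 → 2 decimal places; limit is 1.
Rounded to 1 decimal place: 812.2 km.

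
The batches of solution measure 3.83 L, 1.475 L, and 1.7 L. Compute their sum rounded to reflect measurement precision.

7.0 L

3.83 L + 1.475 L + 1.7 L = 7.005 L.
Addition/subtraction keeps the fewest decimal places: 3.83 → 2 decimal places, 1.475 → 3 decimal places, 1.7 → 1 decimal place; limit is 1.
Rounded to 1 decimal place: 7.0 L.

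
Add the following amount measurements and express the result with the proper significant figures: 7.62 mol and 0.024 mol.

7.62 mol + 0.024 mol = 7.644 mol.
Addition/subtraction keeps the fewest decimal places: 7.62 → 2 decimal places, 0.024 → 3 decimal places; limit is 2.
Rounded to 2 decimal places: 7.64 mol.

7.64 mol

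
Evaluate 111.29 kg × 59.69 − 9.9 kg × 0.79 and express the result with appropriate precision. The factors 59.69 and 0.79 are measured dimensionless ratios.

6635 kg

111.29 × 59.69 = 6642.9001 → 6.643 × 10³ kg (4 s.f., last digit at the 10^0 place).
9.9 × 0.79 = 7.821 → 7.8 kg (2 s.f., last digit at the 10^-1 place).
Difference: 6635.0791 kg; keep the coarser place, 10^0.
Result: 6635 kg.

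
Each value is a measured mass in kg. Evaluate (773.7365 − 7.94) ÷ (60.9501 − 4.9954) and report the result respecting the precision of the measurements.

13.686

773.7365 − 7.94 = 765.7965, limited to 2 d.p. → 5 s.f.; 60.9501 − 4.9954 = 55.9547, limited to 4 d.p. → 6 s.f.
Carrying full precision, 765.7965 ÷ 55.9547 = 13.6860085033…; keep min(5, 6) = 5 s.f.
Rounded to 5 significant figures: 13.686.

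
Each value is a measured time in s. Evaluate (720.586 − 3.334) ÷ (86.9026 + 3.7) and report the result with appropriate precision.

7.92

720.586 − 3.334 = 717.252, limited to 3 d.p. → 6 s.f.; 86.9026 + 3.7 = 90.6026, limited to 1 d.p. → 3 s.f.
Carrying full precision, 717.252 ÷ 90.6026 = 7.9164615585…; keep min(6, 3) = 3 s.f.
Rounded to 3 significant figures: 7.92.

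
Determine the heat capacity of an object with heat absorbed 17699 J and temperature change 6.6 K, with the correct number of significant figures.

2.7 × 10^3 J/K

heat capacity = 17699 J ÷ 6.6 K = 2681.66666667… J/K.
17699 has 5 significant figures; 6.6 has 2.
Division/multiplication keeps the fewest: 2 significant figures.
Rounded: 2.7 × 10^3 J/K.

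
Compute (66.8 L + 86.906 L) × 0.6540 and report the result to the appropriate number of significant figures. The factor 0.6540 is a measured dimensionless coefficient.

1.005 × 10^2 L

66.8 L + 86.906 L = 153.706 L; the sum is limited to 1 decimal place (4 s.f.).
Carrying full precision, 153.706 × 0.6540 = 100.523724 L; 0.6540 has 4 s.f., so the result keeps min(4, 4) = 4 s.f.
Rounded to 4 significant figures: 1.005 × 10^2 L.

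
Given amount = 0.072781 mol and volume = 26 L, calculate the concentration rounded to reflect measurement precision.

concentration = 0.072781 mol ÷ 26 L = 0.00279926923077… mol/L.
0.072781 has 5 significant figures; 26 has 2.
Division/multiplication keeps the fewest: 2 significant figures.
Rounded: 0.0028 mol/L.

0.0028 mol/L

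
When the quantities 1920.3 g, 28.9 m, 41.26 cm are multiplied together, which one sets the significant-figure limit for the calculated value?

1920.3 g → 5 s.f.; 28.9 m → 3 s.f.; 41.26 cm → 4 s.f.
The fewest is 3 significant figures, from 28.9 m.

28.9 m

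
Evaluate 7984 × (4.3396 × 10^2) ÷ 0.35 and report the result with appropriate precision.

7984 × (4.3396 × 10^2) ÷ 0.35 = 9899247.54286…
Multiplication/division keeps the fewest significant figures: 7984 → 4 s.f., 4.3396 × 10^2 → 5 s.f., 0.35 → 2 s.f.; limit is 2.
Rounded to 2 significant figures: 9.9 × 10^6.

9.9 × 10^6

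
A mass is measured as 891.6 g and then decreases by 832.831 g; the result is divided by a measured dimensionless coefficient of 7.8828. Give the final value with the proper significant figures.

891.6 g − 832.831 g = 58.769 g; the difference is limited to 1 decimal place (3 s.f.).
Carrying full precision, 58.769 ÷ 7.8828 = 7.45534581621… g; 7.8828 has 5 s.f., so the result keeps min(3, 5) = 3 s.f.
Rounded to 3 significant figures: 7.46 g.

7.46 g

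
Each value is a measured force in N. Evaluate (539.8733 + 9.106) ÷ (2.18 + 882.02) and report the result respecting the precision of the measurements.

539.8733 + 9.106 = 548.9793, limited to 3 d.p. → 6 s.f.; 2.18 + 882.02 = 884.20, limited to 2 d.p. → 5 s.f.
Carrying full precision, 548.9793 ÷ 884.20 = 0.620876837819…; keep min(6, 5) = 5 s.f.
Rounded to 5 significant figures: 0.62088.

0.62088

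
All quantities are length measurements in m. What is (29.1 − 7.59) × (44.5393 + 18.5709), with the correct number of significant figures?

1.36 × 10^3 m²

29.1 − 7.59 = 21.51, limited to 1 d.p. → 3 s.f.; 44.5393 + 18.5709 = 63.1102, limited to 4 d.p. → 6 s.f.
Carrying full precision, 21.51 × 63.1102 = 1357.500402; keep min(3, 6) = 3 s.f.
Rounded to 3 significant figures: 1.36 × 10^3 m².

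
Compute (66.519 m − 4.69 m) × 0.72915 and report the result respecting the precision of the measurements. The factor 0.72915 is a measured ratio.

45.08 m

66.519 m − 4.69 m = 61.829 m; the difference is limited to 2 decimal places (4 s.f.).
Carrying full precision, 61.829 × 0.72915 = 45.08261535 m; 0.72915 has 5 s.f., so the result keeps min(4, 5) = 4 s.f.
Rounded to 4 significant figures: 45.08 m.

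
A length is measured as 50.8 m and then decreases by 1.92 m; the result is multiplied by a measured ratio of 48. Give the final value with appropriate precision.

2.3 × 10^3 m

50.8 m − 1.92 m = 48.88 m; the difference is limited to 1 decimal place (3 s.f.).
Carrying full precision, 48.88 × 48 = 2346.24 m; 48 has 2 s.f., so the result keeps min(3, 2) = 2 s.f.
Rounded to 2 significant figures: 2.3 × 10^3 m.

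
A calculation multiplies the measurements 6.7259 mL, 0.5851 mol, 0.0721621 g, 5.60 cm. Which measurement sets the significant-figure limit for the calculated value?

6.7259 mL → 5 s.f.; 0.5851 mol → 4 s.f.; 0.0721621 g → 6 s.f.; 5.60 cm → 3 s.f.
The fewest is 3 significant figures, from 5.60 cm.

5.60 cm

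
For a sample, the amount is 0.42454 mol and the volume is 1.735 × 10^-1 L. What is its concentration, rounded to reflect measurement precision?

concentration = 0.42454 mol ÷ 1.735 × 10^-1 L = 2.44691642651… mol/L.
0.42454 has 5 significant figures; 1.735 × 10^-1 has 4.
Division/multiplication keeps the fewest: 4 significant figures.
Rounded: 2.447 mol/L.

2.447 mol/L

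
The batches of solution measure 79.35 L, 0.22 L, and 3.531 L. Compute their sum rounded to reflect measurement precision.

79.35 L + 0.22 L + 3.531 L = 83.101 L.
Addition/subtraction keeps the fewest decimal places: 79.35 → 2 decimal places, 0.22 → 2 decimal places, 3.531 → 3 decimal places; limit is 2.
Rounded to 2 decimal places: 83.10 L.

83.10 L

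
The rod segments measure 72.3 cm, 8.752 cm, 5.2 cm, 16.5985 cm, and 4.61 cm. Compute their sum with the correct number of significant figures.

107.5 cm

72.3 cm + 8.752 cm + 5.2 cm + 16.5985 cm + 4.61 cm = 107.4605 cm.
Addition/subtraction keeps the fewest decimal places: 72.3 → 1 decimal place, 8.752 → 3 decimal places, 5.2 → 1 decimal place, 16.5985 → 4 decimal places, 4.61 → 2 decimal places; limit is 1.
Rounded to 1 decimal place: 107.5 cm.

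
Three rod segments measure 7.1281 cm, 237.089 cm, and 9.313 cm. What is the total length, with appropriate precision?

253.530 cm

7.1281 cm + 237.089 cm + 9.313 cm = 253.5301 cm.
Addition/subtraction keeps the fewest decimal places: 7.1281 → 4 decimal places, 237.089 → 3 decimal places, 9.313 → 3 decimal places; limit is 3.
Rounded to 3 decimal places: 253.530 cm.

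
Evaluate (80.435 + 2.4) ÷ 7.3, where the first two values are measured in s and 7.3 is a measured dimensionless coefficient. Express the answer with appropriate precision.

80.435 s + 2.4 s = 82.835 s; the sum is limited to 1 decimal place (3 s.f.).
Carrying full precision, 82.835 ÷ 7.3 = 11.347260274… s; 7.3 has 2 s.f., so the result keeps min(3, 2) = 2 s.f.
Rounded to 2 significant figures: 11 s.

11 s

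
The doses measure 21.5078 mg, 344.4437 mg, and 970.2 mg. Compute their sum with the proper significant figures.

21.5078 mg + 344.4437 mg + 970.2 mg = 1336.1515 mg.
Addition/subtraction keeps the fewest decimal places: 21.5078 → 4 decimal places, 344.4437 → 4 decimal places, 970.2 → 1 decimal place; limit is 1.
Rounded to 1 decimal place: 1336.2 mg.

1336.2 mg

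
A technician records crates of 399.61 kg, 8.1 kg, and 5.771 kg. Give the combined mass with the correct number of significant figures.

399.61 kg + 8.1 kg + 5.771 kg = 413.481 kg.
Addition/subtraction keeps the fewest decimal places: 399.61 → 2 decimal places, 8.1 → 1 decimal place, 5.771 → 3 decimal places; limit is 1.
Rounded to 1 decimal place: 4.135 × 10^2 kg.

4.135 × 10^2 kg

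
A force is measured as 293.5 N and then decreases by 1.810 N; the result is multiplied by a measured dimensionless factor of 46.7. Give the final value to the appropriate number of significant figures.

293.5 N − 1.810 N = 291.690 N; the difference is limited to 1 decimal place (4 s.f.).
Carrying full precision, 291.690 × 46.7 = 13621.923 N; 46.7 has 3 s.f., so the result keeps min(4, 3) = 3 s.f.
Rounded to 3 significant figures: 1.36 × 10⁴ N.

1.36 × 10⁴ N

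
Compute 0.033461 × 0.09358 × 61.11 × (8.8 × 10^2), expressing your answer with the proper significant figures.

1.7 × 10^2

0.033461 × 0.09358 × 61.11 × (8.8 × 10^2) = 168.390238739…
Multiplication/division keeps the fewest significant figures: 0.033461 → 5 s.f., 0.09358 → 4 s.f., 61.11 → 4 s.f., 8.8 × 10^2 → 2 s.f.; limit is 2.
Rounded to 2 significant figures: 1.7 × 10^2.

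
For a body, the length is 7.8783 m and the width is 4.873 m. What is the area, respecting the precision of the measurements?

38.39 m²

area = 7.8783 m × 4.873 m = 38.3909559 m².
7.8783 has 5 significant figures; 4.873 has 4.
Division/multiplication keeps the fewest: 4 significant figures.
Rounded: 38.39 m².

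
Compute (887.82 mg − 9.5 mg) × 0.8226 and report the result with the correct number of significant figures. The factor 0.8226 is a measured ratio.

887.82 mg − 9.5 mg = 878.32 mg; the difference is limited to 1 decimal place (4 s.f.).
Carrying full precision, 878.32 × 0.8226 = 722.506032 mg; 0.8226 has 4 s.f., so the result keeps min(4, 4) = 4 s.f.
Rounded to 4 significant figures: 722.5 mg.

722.5 mg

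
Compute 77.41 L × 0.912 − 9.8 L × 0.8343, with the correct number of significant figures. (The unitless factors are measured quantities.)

77.41 × 0.912 = 70.59792 → 70.6 L (3 s.f., last digit at the 10^-1 place).
9.8 × 0.8343 = 8.17614 → 8.2 L (2 s.f., last digit at the 10^-1 place).
Difference: 62.42178 L; keep the coarser place, 10^-1.
Result: 62.4 L.

62.4 L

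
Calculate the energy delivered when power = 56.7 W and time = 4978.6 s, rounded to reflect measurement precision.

2.82 × 10^5 J

energy delivered = 56.7 W × 4978.6 s = 282286.62 J.
56.7 has 3 significant figures; 4978.6 has 5.
Division/multiplication keeps the fewest: 3 significant figures.
Rounded: 2.82 × 10^5 J.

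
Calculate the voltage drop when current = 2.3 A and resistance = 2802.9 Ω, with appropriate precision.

voltage drop = 2.3 A × 2802.9 Ω = 6446.67 V.
2.3 has 2 significant figures; 2802.9 has 5.
Division/multiplication keeps the fewest: 2 significant figures.
Rounded: 6.4 × 10^3 V.

6.4 × 10^3 V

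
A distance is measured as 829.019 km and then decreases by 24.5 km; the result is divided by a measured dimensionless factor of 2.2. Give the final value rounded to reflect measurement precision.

3.7 × 10² km

829.019 km − 24.5 km = 804.519 km; the difference is limited to 1 decimal place (4 s.f.).
Carrying full precision, 804.519 ÷ 2.2 = 365.690454545… km; 2.2 has 2 s.f., so the result keeps min(4, 2) = 2 s.f.
Rounded to 2 significant figures: 3.7 × 10² km.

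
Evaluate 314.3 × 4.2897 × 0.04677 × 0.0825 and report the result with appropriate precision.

314.3 × 4.2897 × 0.04677 × 0.0825 = 5.20226678785…
Multiplication/division keeps the fewest significant figures: 314.3 → 4 s.f., 4.2897 → 5 s.f., 0.04677 → 4 s.f., 0.0825 → 3 s.f.; limit is 3.
Rounded to 3 significant figures: 5.20.

5.20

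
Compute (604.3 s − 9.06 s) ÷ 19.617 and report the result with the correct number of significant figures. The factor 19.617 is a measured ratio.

604.3 s − 9.06 s = 595.24 s; the difference is limited to 1 decimal place (4 s.f.).
Carrying full precision, 595.24 ÷ 19.617 = 30.3430697864… s; 19.617 has 5 s.f., so the result keeps min(4, 5) = 4 s.f.
Rounded to 4 significant figures: 30.34 s.

30.34 s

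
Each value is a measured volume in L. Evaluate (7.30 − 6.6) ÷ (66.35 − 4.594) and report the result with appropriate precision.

0.01

7.30 − 6.6 = 0.70, limited to 1 d.p. → 1 s.f.; 66.35 − 4.594 = 61.756, limited to 2 d.p. → 4 s.f.
Carrying full precision, 0.70 ÷ 61.756 = 0.0113349310188…; keep min(1, 4) = 1 s.f.
Rounded to 1 significant figure: 0.01.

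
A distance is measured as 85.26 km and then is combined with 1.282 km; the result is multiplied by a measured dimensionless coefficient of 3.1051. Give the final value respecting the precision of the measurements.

268.7 km

85.26 km + 1.282 km = 86.542 km; the sum is limited to 2 decimal places (4 s.f.).
Carrying full precision, 86.542 × 3.1051 = 268.7215642 km; 3.1051 has 5 s.f., so the result keeps min(4, 5) = 4 s.f.
Rounded to 4 significant figures: 268.7 km.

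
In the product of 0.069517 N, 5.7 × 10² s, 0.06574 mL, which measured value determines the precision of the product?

0.069517 N → 5 s.f.; 5.7 × 10² s → 2 s.f.; 0.06574 mL → 4 s.f.
The fewest is 2 significant figures, from 5.7 × 10² s.

5.7 × 10² s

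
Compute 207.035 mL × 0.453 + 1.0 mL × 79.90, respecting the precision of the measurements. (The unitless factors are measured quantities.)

174 mL

207.035 × 0.453 = 93.786855 → 93.8 mL (3 s.f., last digit at the 10^-1 place).
1.0 × 79.90 = 79.9 → 80. mL (2 s.f., last digit at the 10^0 place).
Sum: 173.686855 mL; keep the coarser place, 10^0.
Result: 174 mL.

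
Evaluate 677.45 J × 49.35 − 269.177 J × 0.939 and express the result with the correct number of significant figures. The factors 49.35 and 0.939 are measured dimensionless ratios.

3.318 × 10^4 J

677.45 × 49.35 = 33432.1575 → 3.343 × 10^4 J (4 s.f., last digit at the 10^1 place).
269.177 × 0.939 = 252.757203 → 253 J (3 s.f., last digit at the 10^0 place).
Difference: 33179.400297 J; keep the coarser place, 10^1.
Result: 3.318 × 10^4 J.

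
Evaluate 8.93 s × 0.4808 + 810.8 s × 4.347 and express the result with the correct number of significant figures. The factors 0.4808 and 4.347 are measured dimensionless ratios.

8.93 × 0.4808 = 4.293544 → 4.29 s (3 s.f., last digit at the 10^-2 place).
810.8 × 4.347 = 3524.5476 → 3525 s (4 s.f., last digit at the 10^0 place).
Sum: 3528.841144 s; keep the coarser place, 10^0.
Result: 3529 s.

3529 s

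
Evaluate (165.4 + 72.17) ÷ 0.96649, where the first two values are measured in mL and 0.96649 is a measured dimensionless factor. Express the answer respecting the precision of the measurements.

245.8 mL

165.4 mL + 72.17 mL = 237.57 mL; the sum is limited to 1 decimal place (4 s.f.).
Carrying full precision, 237.57 ÷ 0.96649 = 245.806992312… mL; 0.96649 has 5 s.f., so the result keeps min(4, 5) = 4 s.f.
Rounded to 4 significant figures: 245.8 mL.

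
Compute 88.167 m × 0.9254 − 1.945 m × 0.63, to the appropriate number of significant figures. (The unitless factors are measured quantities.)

80.4 m

88.167 × 0.9254 = 81.5897418 → 81.59 m (4 s.f., last digit at the 10^-2 place).
1.945 × 0.63 = 1.22535 → 1.2 m (2 s.f., last digit at the 10^-1 place).
Difference: 80.3643918 m; keep the coarser place, 10^-1.
Result: 80.4 m.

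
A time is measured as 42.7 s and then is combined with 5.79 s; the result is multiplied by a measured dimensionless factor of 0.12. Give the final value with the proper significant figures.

42.7 s + 5.79 s = 48.49 s; the sum is limited to 1 decimal place (3 s.f.).
Carrying full precision, 48.49 × 0.12 = 5.8188 s; 0.12 has 2 s.f., so the result keeps min(3, 2) = 2 s.f.
Rounded to 2 significant figures: 5.8 s.

5.8 s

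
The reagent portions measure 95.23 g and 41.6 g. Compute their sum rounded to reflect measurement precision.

95.23 g + 41.6 g = 136.83 g.
Addition/subtraction keeps the fewest decimal places: 95.23 → 2 decimal places, 41.6 → 1 decimal place; limit is 1.
Rounded to 1 decimal place: 136.8 g.

136.8 g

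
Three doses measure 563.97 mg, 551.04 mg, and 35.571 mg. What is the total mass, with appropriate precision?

1150.58 mg

563.97 mg + 551.04 mg + 35.571 mg = 1150.581 mg.
Addition/subtraction keeps the fewest decimal places: 563.97 → 2 decimal places, 551.04 → 2 decimal places, 35.571 → 3 decimal places; limit is 2.
Rounded to 2 decimal places: 1150.58 mg.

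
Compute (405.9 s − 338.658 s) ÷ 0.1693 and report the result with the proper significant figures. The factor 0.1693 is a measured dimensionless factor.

405.9 s − 338.658 s = 67.242 s; the difference is limited to 1 decimal place (3 s.f.).
Carrying full precision, 67.242 ÷ 0.1693 = 397.176609569… s; 0.1693 has 4 s.f., so the result keeps min(3, 4) = 3 s.f.
Rounded to 3 significant figures: 397 s.

397 s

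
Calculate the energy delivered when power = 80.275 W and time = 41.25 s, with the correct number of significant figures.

energy delivered = 80.275 W × 41.25 s = 3311.34375 J.
80.275 has 5 significant figures; 41.25 has 4.
Division/multiplication keeps the fewest: 4 significant figures.
Rounded: 3311 J.

3311 J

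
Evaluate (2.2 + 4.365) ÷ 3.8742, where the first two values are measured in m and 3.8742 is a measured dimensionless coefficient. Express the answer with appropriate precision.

1.7 m

2.2 m + 4.365 m = 6.565 m; the sum is limited to 1 decimal place (2 s.f.).
Carrying full precision, 6.565 ÷ 3.8742 = 1.6945433896… m; 3.8742 has 5 s.f., so the result keeps min(2, 5) = 2 s.f.
Rounded to 2 significant figures: 1.7 m.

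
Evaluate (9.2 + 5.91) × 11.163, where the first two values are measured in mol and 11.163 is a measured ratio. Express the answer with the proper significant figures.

169 mol

9.2 mol + 5.91 mol = 15.11 mol; the sum is limited to 1 decimal place (3 s.f.).
Carrying full precision, 15.11 × 11.163 = 168.67293 mol; 11.163 has 5 s.f., so the result keeps min(3, 5) = 3 s.f.
Rounded to 3 significant figures: 169 mol.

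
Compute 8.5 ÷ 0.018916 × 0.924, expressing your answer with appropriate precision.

8.5 ÷ 0.018916 × 0.924 = 415.204060055…
Multiplication/division keeps the fewest significant figures: 8.5 → 2 s.f., 0.018916 → 5 s.f., 0.924 → 3 s.f.; limit is 2.
Rounded to 2 significant figures: 4.2 × 10^2.

4.2 × 10^2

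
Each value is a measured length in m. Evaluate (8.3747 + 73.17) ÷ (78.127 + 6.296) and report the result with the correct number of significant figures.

8.3747 + 73.17 = 81.5447, limited to 2 d.p. → 4 s.f.; 78.127 + 6.296 = 84.423, limited to 3 d.p. → 5 s.f.
Carrying full precision, 81.5447 ÷ 84.423 = 0.965906210393…; keep min(4, 5) = 4 s.f.
Rounded to 4 significant figures: 0.9659.

0.9659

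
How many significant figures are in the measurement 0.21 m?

2

0.21: leading zeros are not significant.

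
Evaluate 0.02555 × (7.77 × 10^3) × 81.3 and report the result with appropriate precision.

1.61 × 10^4

0.02555 × (7.77 × 10^3) × 81.3 = 16139.96055
Multiplication/division keeps the fewest significant figures: 0.02555 → 4 s.f., 7.77 × 10^3 → 3 s.f., 81.3 → 3 s.f.; limit is 3.
Rounded to 3 significant figures: 1.61 × 10^4.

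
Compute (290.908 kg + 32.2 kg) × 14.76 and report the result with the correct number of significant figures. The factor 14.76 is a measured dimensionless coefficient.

4769 kg

290.908 kg + 32.2 kg = 323.108 kg; the sum is limited to 1 decimal place (4 s.f.).
Carrying full precision, 323.108 × 14.76 = 4769.07408 kg; 14.76 has 4 s.f., so the result keeps min(4, 4) = 4 s.f.
Rounded to 4 significant figures: 4769 kg.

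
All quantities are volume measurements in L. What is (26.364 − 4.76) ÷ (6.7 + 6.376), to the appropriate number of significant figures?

1.65

26.364 − 4.76 = 21.604, limited to 2 d.p. → 4 s.f.; 6.7 + 6.376 = 13.076, limited to 1 d.p. → 3 s.f.
Carrying full precision, 21.604 ÷ 13.076 = 1.65218721322…; keep min(4, 3) = 3 s.f.
Rounded to 3 significant figures: 1.65.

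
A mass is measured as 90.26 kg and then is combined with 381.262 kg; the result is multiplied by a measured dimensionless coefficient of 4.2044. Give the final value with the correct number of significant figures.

1982.5 kg

90.26 kg + 381.262 kg = 471.522 kg; the sum is limited to 2 decimal places (5 s.f.).
Carrying full precision, 471.522 × 4.2044 = 1982.4670968 kg; 4.2044 has 5 s.f., so the result keeps min(5, 5) = 5 s.f.
Rounded to 5 significant figures: 1982.5 kg.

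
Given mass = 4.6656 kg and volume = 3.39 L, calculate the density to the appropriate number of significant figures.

density = 4.6656 kg ÷ 3.39 L = 1.37628318584… kg/L.
4.6656 has 5 significant figures; 3.39 has 3.
Division/multiplication keeps the fewest: 3 significant figures.
Rounded: 1.38 kg/L.

1.38 kg/L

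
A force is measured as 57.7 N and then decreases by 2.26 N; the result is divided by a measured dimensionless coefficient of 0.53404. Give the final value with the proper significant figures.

104 N

57.7 N − 2.26 N = 55.44 N; the difference is limited to 1 decimal place (3 s.f.).
Carrying full precision, 55.44 ÷ 0.53404 = 103.812448506… N; 0.53404 has 5 s.f., so the result keeps min(3, 5) = 3 s.f.
Rounded to 3 significant figures: 104 N.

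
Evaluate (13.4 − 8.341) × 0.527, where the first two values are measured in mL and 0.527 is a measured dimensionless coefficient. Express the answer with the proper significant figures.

2.7 mL

13.4 mL − 8.341 mL = 5.059 mL; the difference is limited to 1 decimal place (2 s.f.).
Carrying full precision, 5.059 × 0.527 = 2.666093 mL; 0.527 has 3 s.f., so the result keeps min(2, 3) = 2 s.f.
Rounded to 2 significant figures: 2.7 mL.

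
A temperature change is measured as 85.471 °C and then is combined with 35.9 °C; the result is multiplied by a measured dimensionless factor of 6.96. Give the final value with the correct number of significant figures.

845 °C

85.471 °C + 35.9 °C = 121.371 °C; the sum is limited to 1 decimal place (4 s.f.).
Carrying full precision, 121.371 × 6.96 = 844.74216 °C; 6.96 has 3 s.f., so the result keeps min(4, 3) = 3 s.f.
Rounded to 3 significant figures: 845 °C.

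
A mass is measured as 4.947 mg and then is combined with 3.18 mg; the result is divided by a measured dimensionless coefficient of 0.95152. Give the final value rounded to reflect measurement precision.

8.54 mg

4.947 mg + 3.18 mg = 8.127 mg; the sum is limited to 2 decimal places (3 s.f.).
Carrying full precision, 8.127 ÷ 0.95152 = 8.5410711283… mg; 0.95152 has 5 s.f., so the result keeps min(3, 5) = 3 s.f.
Rounded to 3 significant figures: 8.54 mg.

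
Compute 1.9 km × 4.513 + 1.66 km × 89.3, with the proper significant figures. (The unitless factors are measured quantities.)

1.9 × 4.513 = 8.5747 → 8.6 km (2 s.f., last digit at the 10^-1 place).
1.66 × 89.3 = 148.238 → 1.48 × 10^2 km (3 s.f., last digit at the 10^0 place).
Sum: 156.8127 km; keep the coarser place, 10^0.
Result: 1.57 × 10^2 km.

1.57 × 10^2 km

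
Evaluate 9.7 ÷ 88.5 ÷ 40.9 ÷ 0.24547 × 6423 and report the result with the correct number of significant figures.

70.

9.7 ÷ 88.5 ÷ 40.9 ÷ 0.24547 × 6423 = 70.1204436127…
Multiplication/division keeps the fewest significant figures: 9.7 → 2 s.f., 88.5 → 3 s.f., 40.9 → 3 s.f., 0.24547 → 5 s.f., 6423 → 4 s.f.; limit is 2.
Rounded to 2 significant figures: 70.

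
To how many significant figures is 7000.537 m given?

7

7000.537: zeros between nonzero digits are significant.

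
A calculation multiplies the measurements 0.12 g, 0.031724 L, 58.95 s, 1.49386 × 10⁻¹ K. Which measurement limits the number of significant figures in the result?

0.12 g

0.12 g → 2 s.f.; 0.031724 L → 5 s.f.; 58.95 s → 4 s.f.; 1.49386 × 10⁻¹ K → 6 s.f.
The fewest is 2 significant figures, from 0.12 g.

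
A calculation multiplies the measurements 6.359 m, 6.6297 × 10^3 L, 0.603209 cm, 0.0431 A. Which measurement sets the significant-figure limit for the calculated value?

6.359 m → 4 s.f.; 6.6297 × 10^3 L → 5 s.f.; 0.603209 cm → 6 s.f.; 0.0431 A → 3 s.f.
The fewest is 3 significant figures, from 0.0431 A.

0.0431 A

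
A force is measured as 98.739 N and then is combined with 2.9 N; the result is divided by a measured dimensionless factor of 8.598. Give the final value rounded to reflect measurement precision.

11.82 N

98.739 N + 2.9 N = 101.639 N; the sum is limited to 1 decimal place (4 s.f.).
Carrying full precision, 101.639 ÷ 8.598 = 11.8212374971… N; 8.598 has 4 s.f., so the result keeps min(4, 4) = 4 s.f.
Rounded to 4 significant figures: 11.82 N.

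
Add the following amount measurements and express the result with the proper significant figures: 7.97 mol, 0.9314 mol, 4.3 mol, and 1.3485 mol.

14.5 mol

7.97 mol + 0.9314 mol + 4.3 mol + 1.3485 mol = 14.5499 mol.
Addition/subtraction keeps the fewest decimal places: 7.97 → 2 decimal places, 0.9314 → 4 decimal places, 4.3 → 1 decimal place, 1.3485 → 4 decimal places; limit is 1.
Rounded to 1 decimal place: 14.5 mol.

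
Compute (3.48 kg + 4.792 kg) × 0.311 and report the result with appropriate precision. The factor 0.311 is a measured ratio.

2.57 kg

3.48 kg + 4.792 kg = 8.272 kg; the sum is limited to 2 decimal places (3 s.f.).
Carrying full precision, 8.272 × 0.311 = 2.572592 kg; 0.311 has 3 s.f., so the result keeps min(3, 3) = 3 s.f.
Rounded to 3 significant figures: 2.57 kg.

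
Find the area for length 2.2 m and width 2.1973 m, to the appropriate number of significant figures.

area = 2.2 m × 2.1973 m = 4.83406 m².
2.2 has 2 significant figures; 2.1973 has 5.
Division/multiplication keeps the fewest: 2 significant figures.
Rounded: 4.8 m².

4.8 m²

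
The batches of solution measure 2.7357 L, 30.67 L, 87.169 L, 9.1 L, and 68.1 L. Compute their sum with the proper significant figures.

197.8 L

2.7357 L + 30.67 L + 87.169 L + 9.1 L + 68.1 L = 197.7747 L.
Addition/subtraction keeps the fewest decimal places: 2.7357 → 4 decimal places, 30.67 → 2 decimal places, 87.169 → 3 decimal places, 9.1 → 1 decimal place, 68.1 → 1 decimal place; limit is 1.
Rounded to 1 decimal place: 197.8 L.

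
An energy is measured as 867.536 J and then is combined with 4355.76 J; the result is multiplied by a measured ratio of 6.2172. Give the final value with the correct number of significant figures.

867.536 J + 4355.76 J = 5223.296 J; the sum is limited to 2 decimal places (6 s.f.).
Carrying full precision, 5223.296 × 6.2172 = 32474.2758912 J; 6.2172 has 5 s.f., so the result keeps min(6, 5) = 5 s.f.
Rounded to 5 significant figures: 32474 J.

32474 J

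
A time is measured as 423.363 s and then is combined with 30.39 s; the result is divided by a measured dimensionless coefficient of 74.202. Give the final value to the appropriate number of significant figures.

423.363 s + 30.39 s = 453.753 s; the sum is limited to 2 decimal places (5 s.f.).
Carrying full precision, 453.753 ÷ 74.202 = 6.11510471416… s; 74.202 has 5 s.f., so the result keeps min(5, 5) = 5 s.f.
Rounded to 5 significant figures: 6.1151 s.

6.1151 s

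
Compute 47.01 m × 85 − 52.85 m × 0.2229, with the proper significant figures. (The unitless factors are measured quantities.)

4.0 × 10^3 m

47.01 × 85 = 3995.85 → 4.0 × 10^3 m (2 s.f., last digit at the 10^2 place).
52.85 × 0.2229 = 11.780265 → 11.78 m (4 s.f., last digit at the 10^-2 place).
Difference: 3984.069735 m; keep the coarser place, 10^2.
Result: 4.0 × 10^3 m.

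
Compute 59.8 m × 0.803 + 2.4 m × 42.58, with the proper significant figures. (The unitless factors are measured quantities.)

1.5 × 10² m

59.8 × 0.803 = 48.0194 → 48.0 m (3 s.f., last digit at the 10^-1 place).
2.4 × 42.58 = 102.192 → 1.0 × 10² m (2 s.f., last digit at the 10^1 place).
Sum: 150.2114 m; keep the coarser place, 10^1.
Result: 1.5 × 10² m.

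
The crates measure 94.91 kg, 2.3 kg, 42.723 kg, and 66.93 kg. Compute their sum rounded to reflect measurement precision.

94.91 kg + 2.3 kg + 42.723 kg + 66.93 kg = 206.863 kg.
Addition/subtraction keeps the fewest decimal places: 94.91 → 2 decimal places, 2.3 → 1 decimal place, 42.723 → 3 decimal places, 66.93 → 2 decimal places; limit is 1.
Rounded to 1 decimal place: 206.9 kg.

206.9 kg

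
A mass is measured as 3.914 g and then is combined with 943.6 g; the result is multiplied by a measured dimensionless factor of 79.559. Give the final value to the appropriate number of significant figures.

7.538 × 10⁴ g

3.914 g + 943.6 g = 947.514 g; the sum is limited to 1 decimal place (4 s.f.).
Carrying full precision, 947.514 × 79.559 = 75383.266326 g; 79.559 has 5 s.f., so the result keeps min(4, 5) = 4 s.f.
Rounded to 4 significant figures: 7.538 × 10⁴ g.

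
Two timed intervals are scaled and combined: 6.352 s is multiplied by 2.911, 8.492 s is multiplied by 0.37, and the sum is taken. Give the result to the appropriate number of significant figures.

6.352 × 2.911 = 18.490672 → 18.49 s (4 s.f., last digit at the 10^-2 place).
8.492 × 0.37 = 3.14204 → 3.1 s (2 s.f., last digit at the 10^-1 place).
Sum: 21.632712 s; keep the coarser place, 10^-1.
Result: 21.6 s.

21.6 s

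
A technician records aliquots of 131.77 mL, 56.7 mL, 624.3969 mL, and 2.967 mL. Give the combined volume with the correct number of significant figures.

131.77 mL + 56.7 mL + 624.3969 mL + 2.967 mL = 815.8339 mL.
Addition/subtraction keeps the fewest decimal places: 131.77 → 2 decimal places, 56.7 → 1 decimal place, 624.3969 → 4 decimal places, 2.967 → 3 decimal places; limit is 1.
Rounded to 1 decimal place: 815.8 mL.

815.8 mL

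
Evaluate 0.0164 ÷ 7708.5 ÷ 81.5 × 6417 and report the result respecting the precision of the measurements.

1.68 × 10^-4

0.0164 ÷ 7708.5 ÷ 81.5 × 6417 = 0.00016751295578…
Multiplication/division keeps the fewest significant figures: 0.0164 → 3 s.f., 7708.5 → 5 s.f., 81.5 → 3 s.f., 6417 → 4 s.f.; limit is 3.
Rounded to 3 significant figures: 1.68 × 10^-4.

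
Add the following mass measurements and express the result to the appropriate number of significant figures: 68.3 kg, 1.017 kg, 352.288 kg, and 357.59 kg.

68.3 kg + 1.017 kg + 352.288 kg + 357.59 kg = 779.195 kg.
Addition/subtraction keeps the fewest decimal places: 68.3 → 1 decimal place, 1.017 → 3 decimal places, 352.288 → 3 decimal places, 357.59 → 2 decimal places; limit is 1.
Rounded to 1 decimal place: 779.2 kg.

779.2 kg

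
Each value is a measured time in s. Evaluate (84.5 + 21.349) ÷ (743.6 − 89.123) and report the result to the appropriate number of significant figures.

0.1617

84.5 + 21.349 = 105.849, limited to 1 d.p. → 4 s.f.; 743.6 − 89.123 = 654.477, limited to 1 d.p. → 4 s.f.
Carrying full precision, 105.849 ÷ 654.477 = 0.161730664332…; keep min(4, 4) = 4 s.f.
Rounded to 4 significant figures: 0.1617.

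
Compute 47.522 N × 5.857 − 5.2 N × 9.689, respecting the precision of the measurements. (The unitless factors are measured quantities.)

2.28 × 10² N

47.522 × 5.857 = 278.336354 → 2.783 × 10² N (4 s.f., last digit at the 10^-1 place).
5.2 × 9.689 = 50.3828 → 50. N (2 s.f., last digit at the 10^0 place).
Difference: 227.953554 N; keep the coarser place, 10^0.
Result: 2.28 × 10² N.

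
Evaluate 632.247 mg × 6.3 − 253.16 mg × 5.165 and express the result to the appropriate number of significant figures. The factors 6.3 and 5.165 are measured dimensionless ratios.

632.247 × 6.3 = 3983.1561 → 4.0 × 10³ mg (2 s.f., last digit at the 10^2 place).
253.16 × 5.165 = 1307.5714 → 1308 mg (4 s.f., last digit at the 10^0 place).
Difference: 2675.5847 mg; keep the coarser place, 10^2.
Result: 2.7 × 10³ mg.

2.7 × 10³ mg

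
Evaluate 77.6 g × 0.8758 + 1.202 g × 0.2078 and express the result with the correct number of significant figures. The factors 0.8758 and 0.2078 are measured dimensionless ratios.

77.6 × 0.8758 = 67.96208 → 68.0 g (3 s.f., last digit at the 10^-1 place).
1.202 × 0.2078 = 0.2497756 → 0.2498 g (4 s.f., last digit at the 10^-4 place).
Sum: 68.2118556 g; keep the coarser place, 10^-1.
Result: 68.2 g.

68.2 g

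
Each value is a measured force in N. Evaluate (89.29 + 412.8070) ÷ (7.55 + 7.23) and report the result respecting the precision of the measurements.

33.97

89.29 + 412.8070 = 502.0970, limited to 2 d.p. → 5 s.f.; 7.55 + 7.23 = 14.78, limited to 2 d.p. → 4 s.f.
Carrying full precision, 502.0970 ÷ 14.78 = 33.9713802436…; keep min(5, 4) = 4 s.f.
Rounded to 4 significant figures: 33.97.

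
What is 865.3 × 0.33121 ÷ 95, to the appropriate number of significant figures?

3.0

865.3 × 0.33121 ÷ 95 = 3.01680013684…
Multiplication/division keeps the fewest significant figures: 865.3 → 4 s.f., 0.33121 → 5 s.f., 95 → 2 s.f.; limit is 2.
Rounded to 2 significant figures: 3.0.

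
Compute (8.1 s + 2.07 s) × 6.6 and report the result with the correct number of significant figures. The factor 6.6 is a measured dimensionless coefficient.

8.1 s + 2.07 s = 10.17 s; the sum is limited to 1 decimal place (3 s.f.).
Carrying full precision, 10.17 × 6.6 = 67.122 s; 6.6 has 2 s.f., so the result keeps min(3, 2) = 2 s.f.
Rounded to 2 significant figures: 67 s.

67 s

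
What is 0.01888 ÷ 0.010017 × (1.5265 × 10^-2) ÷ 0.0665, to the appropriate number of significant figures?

0.433

0.01888 ÷ 0.010017 × (1.5265 × 10^-2) ÷ 0.0665 = 0.432652760983…
Multiplication/division keeps the fewest significant figures: 0.01888 → 4 s.f., 0.010017 → 5 s.f., 1.5265 × 10^-2 → 5 s.f., 0.0665 → 3 s.f.; limit is 3.
Rounded to 3 significant figures: 0.433.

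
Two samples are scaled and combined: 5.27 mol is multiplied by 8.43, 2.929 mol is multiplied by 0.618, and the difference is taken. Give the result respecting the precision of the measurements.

42.6 mol

5.27 × 8.43 = 44.4261 → 44.4 mol (3 s.f., last digit at the 10^-1 place).
2.929 × 0.618 = 1.810122 → 1.81 mol (3 s.f., last digit at the 10^-2 place).
Difference: 42.615978 mol; keep the coarser place, 10^-1.
Result: 42.6 mol.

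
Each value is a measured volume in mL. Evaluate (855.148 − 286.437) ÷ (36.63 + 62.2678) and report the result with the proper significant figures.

5.750

855.148 − 286.437 = 568.711, limited to 3 d.p. → 6 s.f.; 36.63 + 62.2678 = 98.8978, limited to 2 d.p. → 4 s.f.
Carrying full precision, 568.711 ÷ 98.8978 = 5.75049192196…; keep min(6, 4) = 4 s.f.
Rounded to 4 significant figures: 5.750.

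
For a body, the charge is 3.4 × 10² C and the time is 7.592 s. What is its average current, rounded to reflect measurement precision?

average current = 3.4 × 10² C ÷ 7.592 s = 44.7839831401… A.
3.4 × 10² has 2 significant figures; 7.592 has 4.
Division/multiplication keeps the fewest: 2 significant figures.
Rounded: 45 A.

45 A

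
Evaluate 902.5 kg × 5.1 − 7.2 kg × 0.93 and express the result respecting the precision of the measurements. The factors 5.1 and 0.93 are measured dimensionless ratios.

902.5 × 5.1 = 4602.75 → 4.6 × 10³ kg (2 s.f., last digit at the 10^2 place).
7.2 × 0.93 = 6.696 → 6.7 kg (2 s.f., last digit at the 10^-1 place).
Difference: 4596.054 kg; keep the coarser place, 10^2.
Result: 4.6 × 10³ kg.

4.6 × 10³ kg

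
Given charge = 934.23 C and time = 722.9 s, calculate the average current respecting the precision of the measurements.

1.292 A

average current = 934.23 C ÷ 722.9 s = 1.29233642274… A.
934.23 has 5 significant figures; 722.9 has 4.
Division/multiplication keeps the fewest: 4 significant figures.
Rounded: 1.292 A.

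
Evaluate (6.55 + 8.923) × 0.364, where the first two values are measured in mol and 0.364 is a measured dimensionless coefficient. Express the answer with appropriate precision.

6.55 mol + 8.923 mol = 15.473 mol; the sum is limited to 2 decimal places (4 s.f.).
Carrying full precision, 15.473 × 0.364 = 5.632172 mol; 0.364 has 3 s.f., so the result keeps min(4, 3) = 3 s.f.
Rounded to 3 significant figures: 5.63 mol.

5.63 mol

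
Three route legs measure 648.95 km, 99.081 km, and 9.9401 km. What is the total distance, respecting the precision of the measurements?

648.95 km + 99.081 km + 9.9401 km = 757.9711 km.
Addition/subtraction keeps the fewest decimal places: 648.95 → 2 decimal places, 99.081 → 3 decimal places, 9.9401 → 4 decimal places; limit is 2.
Rounded to 2 decimal places: 757.97 km.

757.97 km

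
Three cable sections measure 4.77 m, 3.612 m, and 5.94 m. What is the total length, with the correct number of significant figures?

14.32 m

4.77 m + 3.612 m + 5.94 m = 14.322 m.
Addition/subtraction keeps the fewest decimal places: 4.77 → 2 decimal places, 3.612 → 3 decimal places, 5.94 → 2 decimal places; limit is 2.
Rounded to 2 decimal places: 14.32 m.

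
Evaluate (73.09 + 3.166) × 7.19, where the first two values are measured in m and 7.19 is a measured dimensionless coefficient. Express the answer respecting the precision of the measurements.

73.09 m + 3.166 m = 76.256 m; the sum is limited to 2 decimal places (4 s.f.).
Carrying full precision, 76.256 × 7.19 = 548.28064 m; 7.19 has 3 s.f., so the result keeps min(4, 3) = 3 s.f.
Rounded to 3 significant figures: 548 m.

548 m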